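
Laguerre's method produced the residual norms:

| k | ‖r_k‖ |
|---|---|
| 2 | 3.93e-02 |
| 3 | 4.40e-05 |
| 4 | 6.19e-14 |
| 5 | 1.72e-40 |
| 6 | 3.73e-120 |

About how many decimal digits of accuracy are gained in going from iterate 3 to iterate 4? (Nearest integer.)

Digits gained ≈ log₁₀(‖r_3‖/‖r_4‖) = log₁₀(4.40e-05/6.19e-14) = log₁₀(7.10824e+08) ≈ 8.852.

9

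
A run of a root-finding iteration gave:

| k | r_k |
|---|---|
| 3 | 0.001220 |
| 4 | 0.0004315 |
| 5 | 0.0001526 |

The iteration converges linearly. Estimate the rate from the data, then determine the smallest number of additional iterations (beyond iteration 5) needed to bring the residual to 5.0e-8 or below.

Rate ρ ≈ r_5/r_4 = 0.0001526/0.0004315 = 0.3537.
After j more steps, r_{5+j} ≈ 0.0001526·ρ^j; need ρ^j ≤ 5.0e-8/0.0001526 = 0.000327654.
j ≥ ln(0.000327654)/ln(0.3537) = -8.0236/-1.03931 = 7.720.
So 8 more iterations are needed.

8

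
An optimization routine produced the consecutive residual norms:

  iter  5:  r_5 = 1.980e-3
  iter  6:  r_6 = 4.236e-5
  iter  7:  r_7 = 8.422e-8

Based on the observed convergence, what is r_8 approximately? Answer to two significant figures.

First estimate the order: p ≈ ln(r_7/r_6) / ln(r_6/r_5) = ln(8.422e-8/4.236e-5)/ln(4.236e-5/1.980e-3) = ln(0.0019882)/ln(0.0213939) ≈ 1.6180.
Then r_8 ≈ r_7·(r_7/r_6)^p = 8.422e-8·(0.0019882)^1.6180 = 8.422e-8·4.25509e-05 ≈ 3.584e-12.

3.6e-12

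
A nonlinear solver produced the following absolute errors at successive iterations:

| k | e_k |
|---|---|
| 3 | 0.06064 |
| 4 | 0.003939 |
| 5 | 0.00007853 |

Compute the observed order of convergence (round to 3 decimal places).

p ≈ ln(e_5/e_4) / ln(e_4/e_3)
  = ln(0.00007853/0.003939) / ln(0.003939/0.06064)
  = ln(0.0199365) / ln(0.0649571)
  = -3.915203 / -2.734028 ≈ 1.432027

1.432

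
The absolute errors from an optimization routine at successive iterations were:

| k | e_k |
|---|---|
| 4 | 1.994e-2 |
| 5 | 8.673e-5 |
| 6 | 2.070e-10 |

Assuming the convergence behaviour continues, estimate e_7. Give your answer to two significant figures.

8.5e-24

First estimate the order: p ≈ ln(e_6/e_5) / ln(e_5/e_4) = ln(2.070e-10/8.673e-5)/ln(8.673e-5/1.994e-2) = ln(2.38672e-06)/ln(0.00434955) ≈ 2.3807.
Then e_7 ≈ e_6·(e_6/e_5)^p = 2.070e-10·(2.38672e-06)^2.3807 = 2.070e-10·4.12318e-14 ≈ 8.535e-24.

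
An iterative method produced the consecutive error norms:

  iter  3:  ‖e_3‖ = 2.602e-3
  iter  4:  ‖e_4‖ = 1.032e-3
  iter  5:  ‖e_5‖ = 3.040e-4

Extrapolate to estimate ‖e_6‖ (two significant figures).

First estimate the order: p ≈ ln(‖e_5‖/‖e_4‖) / ln(‖e_4‖/‖e_3‖) = ln(3.040e-4/1.032e-3)/ln(1.032e-3/2.602e-3) = ln(0.294574)/ln(0.396618) ≈ 1.3216.
Then ‖e_6‖ ≈ ‖e_5‖·(‖e_5‖/‖e_4‖)^p = 3.040e-4·(0.294574)^1.3216 = 3.040e-4·0.198832 ≈ 6.044e-05.

6.0e-5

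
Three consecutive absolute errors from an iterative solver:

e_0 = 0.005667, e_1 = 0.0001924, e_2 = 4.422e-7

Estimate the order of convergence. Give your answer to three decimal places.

1.796

p ≈ ln(e_2/e_1) / ln(e_1/e_0)
  = ln(4.422e-7/0.0001924) / ln(0.0001924/0.005667)
  = ln(0.00229834) / ln(0.0339509)
  = -6.075568 / -3.382840 ≈ 1.795996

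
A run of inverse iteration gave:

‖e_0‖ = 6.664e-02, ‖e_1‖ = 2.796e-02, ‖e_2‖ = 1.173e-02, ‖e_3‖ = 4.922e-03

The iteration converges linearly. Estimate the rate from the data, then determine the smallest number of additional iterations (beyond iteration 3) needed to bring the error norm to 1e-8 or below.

Rate ρ ≈ ‖e_3‖/‖e_2‖ = 4.922e-03/1.173e-02 = 0.4196.
After j more steps, ‖e_{3+j}‖ ≈ 4.922e-03·ρ^j; need ρ^j ≤ 1e-8/4.922e-03 = 2.03169e-06.
j ≥ ln(2.03169e-06)/ln(0.4196) = -13.1066/-0.86845 = 15.092.
So 16 more iterations are needed.

16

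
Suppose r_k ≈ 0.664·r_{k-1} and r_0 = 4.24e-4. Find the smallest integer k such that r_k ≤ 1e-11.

43

After k steps, r_k ≈ 4.24e-4·0.664^k.
Need 0.664^k ≤ 1e-11/4.24e-4 = 2.35849e-08.
k ≥ ln(2.35849e-08)/ln(0.664) = -17.5627/-0.40947 = 42.891.
Smallest integer k = 43.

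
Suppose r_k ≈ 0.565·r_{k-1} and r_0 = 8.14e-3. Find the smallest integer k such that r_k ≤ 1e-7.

20

After k steps, r_k ≈ 8.14e-3·0.565^k.
Need 0.565^k ≤ 1e-7/8.14e-3 = 1.2285e-05.
k ≥ ln(1.2285e-05)/ln(0.565) = -11.3071/-0.57093 = 19.805.
Smallest integer k = 20.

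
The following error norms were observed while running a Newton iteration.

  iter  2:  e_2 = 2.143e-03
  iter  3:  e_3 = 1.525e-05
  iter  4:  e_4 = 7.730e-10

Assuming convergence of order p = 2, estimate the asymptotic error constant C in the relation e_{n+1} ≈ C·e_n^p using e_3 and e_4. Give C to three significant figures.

C ≈ e_4 / e_3^2
  = 7.730e-10 / (1.525e-05)^2
  = 7.730e-10 / 2.32562e-10 ≈ 3.3238

3.32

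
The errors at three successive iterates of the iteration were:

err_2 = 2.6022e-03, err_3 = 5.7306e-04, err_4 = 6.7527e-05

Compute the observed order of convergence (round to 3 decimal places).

1.413

p ≈ ln(err_4/err_3) / ln(err_3/err_2)
  = ln(6.7527e-05/5.7306e-04) / ln(5.7306e-04/2.6022e-03)
  = ln(0.117836) / ln(0.220221)
  = -2.138461 / -1.513124 ≈ 1.413275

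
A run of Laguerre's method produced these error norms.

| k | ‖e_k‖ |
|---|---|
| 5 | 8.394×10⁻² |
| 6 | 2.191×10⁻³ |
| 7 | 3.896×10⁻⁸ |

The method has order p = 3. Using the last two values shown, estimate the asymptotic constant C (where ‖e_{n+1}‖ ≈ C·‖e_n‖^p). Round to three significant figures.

C ≈ ‖e_7‖ / ‖e_6‖^3
  = 3.896×10⁻⁸ / (2.191×10⁻³)^3
  = 3.896×10⁻⁸ / 1.05179e-08 ≈ 3.7042

3.70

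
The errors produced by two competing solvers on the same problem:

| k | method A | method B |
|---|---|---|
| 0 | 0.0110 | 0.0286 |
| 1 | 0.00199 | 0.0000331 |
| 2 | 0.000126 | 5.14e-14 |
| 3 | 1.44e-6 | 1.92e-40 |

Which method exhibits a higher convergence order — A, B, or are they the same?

B

Method A: p ≈ ln(1.44e-6/0.000126)/ln(0.000126/0.00199) ≈ 1.62.
Method B: p ≈ ln(1.92e-40/5.14e-14)/ln(5.14e-14/0.0000331) ≈ 3.00.
Method B has the higher order (≈3.0 vs ≈1.6).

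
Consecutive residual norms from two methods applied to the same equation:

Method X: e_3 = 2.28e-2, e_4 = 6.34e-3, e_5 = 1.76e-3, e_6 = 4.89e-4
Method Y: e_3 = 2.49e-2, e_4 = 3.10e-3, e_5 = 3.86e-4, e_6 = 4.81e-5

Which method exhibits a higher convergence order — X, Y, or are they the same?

Method X: p ≈ ln(4.89e-4/1.76e-3)/ln(1.76e-3/6.34e-3) ≈ 1.00.
Method Y: p ≈ ln(4.81e-5/3.86e-4)/ln(3.86e-4/3.10e-3) ≈ 1.00.
Both orders ≈ 1.0 — effectively the same.

same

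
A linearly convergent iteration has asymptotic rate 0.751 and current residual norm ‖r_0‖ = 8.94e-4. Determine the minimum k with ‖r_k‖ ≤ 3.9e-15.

92

After k steps, ‖r_k‖ ≈ 8.94e-4·0.751^k.
Need 0.751^k ≤ 3.9e-15/8.94e-4 = 4.36242e-12.
k ≥ ln(4.36242e-12)/ln(0.751) = -26.1580/-0.28635 = 91.350.
Smallest integer k = 92.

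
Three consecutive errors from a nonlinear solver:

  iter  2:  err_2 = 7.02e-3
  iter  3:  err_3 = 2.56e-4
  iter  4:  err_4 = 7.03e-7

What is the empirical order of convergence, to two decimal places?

p ≈ ln(err_4/err_3) / ln(err_3/err_2)
  = ln(7.03e-7/2.56e-4) / ln(2.56e-4/7.02e-3)
  = ln(0.00274609) / ln(0.0364672)
  = -5.89758 / -3.31134 ≈ 1.78103

1.78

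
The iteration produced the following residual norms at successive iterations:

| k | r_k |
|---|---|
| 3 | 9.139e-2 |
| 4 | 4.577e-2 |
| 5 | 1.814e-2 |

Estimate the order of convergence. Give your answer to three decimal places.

p ≈ ln(r_5/r_4) / ln(r_4/r_3)
  = ln(1.814e-2/4.577e-2) / ln(4.577e-2/9.139e-2)
  = ln(0.396329) / ln(0.500821)
  = -0.925511 / -0.691507 ≈ 1.338397

1.338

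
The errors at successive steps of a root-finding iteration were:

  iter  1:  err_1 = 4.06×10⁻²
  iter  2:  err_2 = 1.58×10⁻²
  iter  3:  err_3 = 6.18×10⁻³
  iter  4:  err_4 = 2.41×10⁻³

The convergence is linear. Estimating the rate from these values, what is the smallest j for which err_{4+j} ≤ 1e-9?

16

Rate ρ ≈ err_4/err_3 = 2.41×10⁻³/6.18×10⁻³ = 0.3900.
After j more steps, err_{4+j} ≈ 2.41×10⁻³·ρ^j; need ρ^j ≤ 1e-9/2.41×10⁻³ = 4.14938e-07.
j ≥ ln(4.14938e-07)/ln(0.3900) = -14.6951/-0.94161 = 15.606.
So 16 more iterations are needed.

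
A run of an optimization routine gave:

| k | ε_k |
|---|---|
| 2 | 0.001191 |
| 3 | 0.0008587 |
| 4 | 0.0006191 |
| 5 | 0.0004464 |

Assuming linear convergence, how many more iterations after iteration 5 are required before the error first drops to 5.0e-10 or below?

42

Rate ρ ≈ ε_5/ε_4 = 0.0004464/0.0006191 = 0.7210.
After j more steps, ε_{5+j} ≈ 0.0004464·ρ^j; need ρ^j ≤ 5.0e-10/0.0004464 = 1.12007e-06.
j ≥ ln(1.12007e-06)/ln(0.7210) = -13.7021/-0.32712 = 41.887.
So 42 more iterations are needed.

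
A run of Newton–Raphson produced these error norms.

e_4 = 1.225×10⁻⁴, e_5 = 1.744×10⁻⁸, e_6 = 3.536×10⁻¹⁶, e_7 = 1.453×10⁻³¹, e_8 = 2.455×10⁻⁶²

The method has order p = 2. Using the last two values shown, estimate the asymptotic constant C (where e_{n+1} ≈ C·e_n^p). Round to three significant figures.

C ≈ e_8 / e_7^2
  = 2.455×10⁻⁶² / (1.453×10⁻³¹)^2
  = 2.455×10⁻⁶² / 2.11121e-62 ≈ 1.1628

1.16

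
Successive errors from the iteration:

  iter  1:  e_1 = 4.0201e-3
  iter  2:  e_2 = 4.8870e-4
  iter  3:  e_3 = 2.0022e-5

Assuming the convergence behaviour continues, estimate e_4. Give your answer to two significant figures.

First estimate the order: p ≈ ln(e_3/e_2) / ln(e_2/e_1) = ln(2.0022e-5/4.8870e-4)/ln(4.8870e-4/4.0201e-3) = ln(0.0409699)/ln(0.121564) ≈ 1.5161.
Then e_4 ≈ e_3·(e_3/e_2)^p = 2.0022e-5·(0.0409699)^1.5161 = 2.0022e-5·0.00787695 ≈ 1.577e-07.

1.6e-7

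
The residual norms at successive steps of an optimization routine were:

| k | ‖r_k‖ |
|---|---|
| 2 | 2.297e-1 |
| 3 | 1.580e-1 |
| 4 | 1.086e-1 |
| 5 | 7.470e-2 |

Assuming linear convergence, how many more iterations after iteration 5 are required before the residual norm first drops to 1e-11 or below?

Rate ρ ≈ ‖r_5‖/‖r_4‖ = 7.470e-2/1.086e-1 = 0.6878.
After j more steps, ‖r_{5+j}‖ ≈ 7.470e-2·ρ^j; need ρ^j ≤ 1e-11/7.470e-2 = 1.33869e-10.
j ≥ ln(1.33869e-10)/ln(0.6878) = -22.7342/-0.37426 = 60.744.
So 61 more iterations are needed.

61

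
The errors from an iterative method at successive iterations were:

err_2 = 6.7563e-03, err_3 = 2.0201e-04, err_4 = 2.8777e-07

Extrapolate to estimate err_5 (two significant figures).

First estimate the order: p ≈ ln(err_4/err_3) / ln(err_3/err_2) = ln(2.8777e-07/2.0201e-04)/ln(2.0201e-04/6.7563e-03) = ln(0.00142453)/ln(0.0298995) ≈ 1.8673.
Then err_5 ≈ err_4·(err_4/err_3)^p = 2.8777e-07·(0.00142453)^1.8673 = 2.8777e-07·4.84229e-06 ≈ 1.393e-12.

1.4e-12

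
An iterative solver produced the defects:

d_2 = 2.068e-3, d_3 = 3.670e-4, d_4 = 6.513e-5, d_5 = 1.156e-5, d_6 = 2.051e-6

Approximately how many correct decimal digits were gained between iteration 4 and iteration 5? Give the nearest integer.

Digits gained ≈ log₁₀(d_4/d_5) = log₁₀(6.513e-5/1.156e-5) = log₁₀(5.63408) ≈ 0.751.

1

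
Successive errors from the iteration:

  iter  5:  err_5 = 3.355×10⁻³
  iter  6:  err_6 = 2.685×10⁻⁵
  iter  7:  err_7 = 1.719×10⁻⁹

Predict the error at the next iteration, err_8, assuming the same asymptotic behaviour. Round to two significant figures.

7.0e-18

First estimate the order: p ≈ ln(err_7/err_6) / ln(err_6/err_5) = ln(1.719×10⁻⁹/2.685×10⁻⁵)/ln(2.685×10⁻⁵/3.355×10⁻³) = ln(6.40223e-05)/ln(0.00800298) ≈ 2.0001.
Then err_8 ≈ err_7·(err_7/err_6)^p = 1.719×10⁻⁹·(6.40223e-05)^2.0001 = 1.719×10⁻⁹·4.0949e-09 ≈ 7.039e-18.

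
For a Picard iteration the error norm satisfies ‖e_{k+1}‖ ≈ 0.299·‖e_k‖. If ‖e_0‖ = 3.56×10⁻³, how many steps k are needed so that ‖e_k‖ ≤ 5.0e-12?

After k steps, ‖e_k‖ ≈ 3.56×10⁻³·0.299^k.
Need 0.299^k ≤ 5.0e-12/3.56×10⁻³ = 1.40449e-09.
k ≥ ln(1.40449e-09)/ln(0.299) = -20.3836/-1.20731 = 16.883.
Smallest integer k = 17.

17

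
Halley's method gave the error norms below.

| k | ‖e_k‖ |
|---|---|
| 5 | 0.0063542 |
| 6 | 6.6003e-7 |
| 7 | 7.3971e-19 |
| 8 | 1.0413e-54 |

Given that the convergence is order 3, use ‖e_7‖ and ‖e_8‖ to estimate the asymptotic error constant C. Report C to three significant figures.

C ≈ ‖e_8‖ / ‖e_7‖^3
  = 1.0413e-54 / (7.3971e-19)^3
  = 1.0413e-54 / 4.04748e-55 ≈ 2.5727

2.57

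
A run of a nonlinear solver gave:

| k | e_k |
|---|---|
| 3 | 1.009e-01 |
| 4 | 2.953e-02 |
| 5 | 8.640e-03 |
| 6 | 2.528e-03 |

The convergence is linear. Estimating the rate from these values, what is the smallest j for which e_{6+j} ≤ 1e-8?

Rate ρ ≈ e_6/e_5 = 2.528e-03/8.640e-03 = 0.2926.
After j more steps, e_{6+j} ≈ 2.528e-03·ρ^j; need ρ^j ≤ 1e-8/2.528e-03 = 3.9557e-06.
j ≥ ln(3.9557e-06)/ln(0.2926) = -12.4404/-1.22895 = 10.123.
So 11 more iterations are needed.

11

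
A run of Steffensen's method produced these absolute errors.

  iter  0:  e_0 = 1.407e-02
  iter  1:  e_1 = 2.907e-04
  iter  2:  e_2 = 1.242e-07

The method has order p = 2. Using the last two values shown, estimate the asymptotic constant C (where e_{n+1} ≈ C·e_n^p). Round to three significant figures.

1.47

C ≈ e_2 / e_1^2
  = 1.242e-07 / (2.907e-04)^2
  = 1.242e-07 / 8.45065e-08 ≈ 1.4697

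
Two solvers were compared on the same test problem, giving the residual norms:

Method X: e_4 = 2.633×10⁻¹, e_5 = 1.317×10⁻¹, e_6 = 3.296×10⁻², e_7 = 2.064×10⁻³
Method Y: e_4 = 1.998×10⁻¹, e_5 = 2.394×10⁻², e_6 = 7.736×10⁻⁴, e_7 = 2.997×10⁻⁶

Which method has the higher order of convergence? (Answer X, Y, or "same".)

Method X: p ≈ ln(2.064×10⁻³/3.296×10⁻²)/ln(3.296×10⁻²/1.317×10⁻¹) ≈ 2.00.
Method Y: p ≈ ln(2.997×10⁻⁶/7.736×10⁻⁴)/ln(7.736×10⁻⁴/2.394×10⁻²) ≈ 1.62.
Method X has the higher order (≈2.0 vs ≈1.6).

X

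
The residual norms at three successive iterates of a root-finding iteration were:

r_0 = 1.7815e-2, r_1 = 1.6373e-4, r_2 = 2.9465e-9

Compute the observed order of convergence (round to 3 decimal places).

2.330

p ≈ ln(r_2/r_1) / ln(r_1/r_0)
  = ln(2.9465e-9/1.6373e-4) / ln(1.6373e-4/1.7815e-2)
  = ln(1.79961e-05) / ln(0.00919057)
  = -10.925355 / -4.689577 ≈ 2.329710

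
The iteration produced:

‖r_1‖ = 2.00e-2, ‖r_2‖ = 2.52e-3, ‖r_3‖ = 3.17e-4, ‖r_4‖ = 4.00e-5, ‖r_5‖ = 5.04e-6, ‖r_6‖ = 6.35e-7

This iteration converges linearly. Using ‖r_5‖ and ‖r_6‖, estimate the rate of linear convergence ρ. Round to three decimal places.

ρ ≈ ‖r_6‖/‖r_5‖ = 6.35e-7/5.04e-6 = 0.12599

0.126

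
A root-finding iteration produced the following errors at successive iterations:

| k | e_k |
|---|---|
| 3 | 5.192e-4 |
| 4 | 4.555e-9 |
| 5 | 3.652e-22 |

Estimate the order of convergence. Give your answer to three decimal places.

2.590

p ≈ ln(e_5/e_4) / ln(e_4/e_3)
  = ln(3.652e-22/4.555e-9) / ln(4.555e-9/5.192e-4)
  = ln(8.01756e-14) / ln(8.77311e-06)
  = -30.154557 / -11.643819 ≈ 2.589748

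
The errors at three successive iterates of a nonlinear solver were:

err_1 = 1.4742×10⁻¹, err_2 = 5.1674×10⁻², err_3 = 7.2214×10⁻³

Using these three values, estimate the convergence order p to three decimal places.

p ≈ ln(err_3/err_2) / ln(err_2/err_1)
  = ln(7.2214×10⁻³/5.1674×10⁻²) / ln(5.1674×10⁻²/1.4742×10⁻¹)
  = ln(0.139749) / ln(0.350522)
  = -1.967907 / -1.048332 ≈ 1.877179

1.877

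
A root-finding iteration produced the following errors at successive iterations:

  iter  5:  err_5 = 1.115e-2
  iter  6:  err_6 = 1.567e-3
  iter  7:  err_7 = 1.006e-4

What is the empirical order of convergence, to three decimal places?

p ≈ ln(err_7/err_6) / ln(err_6/err_5)
  = ln(1.006e-4/1.567e-3) / ln(1.567e-3/1.115e-2)
  = ln(0.0641991) / ln(0.140538)
  = -2.745766 / -1.962277 ≈ 1.399275

1.399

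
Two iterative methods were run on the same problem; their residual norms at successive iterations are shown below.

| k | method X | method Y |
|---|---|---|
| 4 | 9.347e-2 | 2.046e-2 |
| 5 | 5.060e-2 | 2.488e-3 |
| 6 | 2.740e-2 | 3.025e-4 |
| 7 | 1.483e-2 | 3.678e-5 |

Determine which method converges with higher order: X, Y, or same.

Method X: p ≈ ln(1.483e-2/2.740e-2)/ln(2.740e-2/5.060e-2) ≈ 1.00.
Method Y: p ≈ ln(3.678e-5/3.025e-4)/ln(3.025e-4/2.488e-3) ≈ 1.00.
Both orders ≈ 1.0 — effectively the same.

same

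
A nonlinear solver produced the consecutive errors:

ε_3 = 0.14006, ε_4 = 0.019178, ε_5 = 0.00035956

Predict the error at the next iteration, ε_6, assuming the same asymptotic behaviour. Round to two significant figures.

First estimate the order: p ≈ ln(ε_5/ε_4) / ln(ε_4/ε_3) = ln(0.00035956/0.019178)/ln(0.019178/0.14006) = ln(0.0187486)/ln(0.136927) ≈ 2.0000.
Then ε_6 ≈ ε_5·(ε_5/ε_4)^p = 0.00035956·(0.0187486)^2.0000 = 0.00035956·0.00035151 ≈ 1.264e-07.

1.3e-7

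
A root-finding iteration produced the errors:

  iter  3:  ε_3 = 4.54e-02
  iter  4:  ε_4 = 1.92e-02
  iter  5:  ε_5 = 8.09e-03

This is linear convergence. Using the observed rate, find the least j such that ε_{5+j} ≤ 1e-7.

14

Rate ρ ≈ ε_5/ε_4 = 8.09e-03/1.92e-02 = 0.4214.
After j more steps, ε_{5+j} ≈ 8.09e-03·ρ^j; need ρ^j ≤ 1e-7/8.09e-03 = 1.23609e-05.
j ≥ ln(1.23609e-05)/ln(0.4214) = -11.3010/-0.86417 = 13.077.
So 14 more iterations are needed.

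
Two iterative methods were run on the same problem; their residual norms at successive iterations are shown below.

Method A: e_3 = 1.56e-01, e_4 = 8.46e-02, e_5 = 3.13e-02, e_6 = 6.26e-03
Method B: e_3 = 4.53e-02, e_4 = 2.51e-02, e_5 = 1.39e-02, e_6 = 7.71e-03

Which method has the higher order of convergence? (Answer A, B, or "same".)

A

Method A: p ≈ ln(6.26e-03/3.13e-02)/ln(3.13e-02/8.46e-02) ≈ 1.62.
Method B: p ≈ ln(7.71e-03/1.39e-02)/ln(1.39e-02/2.51e-02) ≈ 1.00.
Method A has the higher order (≈1.6 vs ≈1.0).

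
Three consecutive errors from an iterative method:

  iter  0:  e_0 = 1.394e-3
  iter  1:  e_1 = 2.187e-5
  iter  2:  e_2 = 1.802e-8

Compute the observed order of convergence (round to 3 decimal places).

p ≈ ln(e_2/e_1) / ln(e_1/e_0)
  = ln(1.802e-8/2.187e-5) / ln(2.187e-5/1.394e-3)
  = ln(0.00082396) / ln(0.0156887)
  = -7.101389 / -4.154815 ≈ 1.709195

1.709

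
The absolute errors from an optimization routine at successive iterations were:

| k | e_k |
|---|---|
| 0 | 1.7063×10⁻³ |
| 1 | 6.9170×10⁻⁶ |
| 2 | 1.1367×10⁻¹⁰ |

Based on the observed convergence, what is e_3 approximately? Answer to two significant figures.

First estimate the order: p ≈ ln(e_2/e_1) / ln(e_1/e_0) = ln(1.1367×10⁻¹⁰/6.9170×10⁻⁶)/ln(6.9170×10⁻⁶/1.7063×10⁻³) = ln(1.64334e-05)/ln(0.0040538) ≈ 2.0000.
Then e_3 ≈ e_2·(e_2/e_1)^p = 1.1367×10⁻¹⁰·(1.64334e-05)^2.0000 = 1.1367×10⁻¹⁰·2.70057e-10 ≈ 3.07e-20.

3.1e-20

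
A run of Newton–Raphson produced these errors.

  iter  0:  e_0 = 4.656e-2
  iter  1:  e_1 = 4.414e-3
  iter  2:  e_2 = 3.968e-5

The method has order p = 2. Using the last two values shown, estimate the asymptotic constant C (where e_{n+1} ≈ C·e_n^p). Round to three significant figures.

C ≈ e_2 / e_1^2
  = 3.968e-5 / (4.414e-3)^2
  = 3.968e-5 / 1.94834e-05 ≈ 2.0366

2.04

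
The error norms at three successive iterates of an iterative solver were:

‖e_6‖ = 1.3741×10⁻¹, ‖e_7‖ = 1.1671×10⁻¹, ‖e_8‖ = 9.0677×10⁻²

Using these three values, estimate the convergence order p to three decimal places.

p ≈ ln(‖e_8‖/‖e_7‖) / ln(‖e_7‖/‖e_6‖)
  = ln(9.0677×10⁻²/1.1671×10⁻¹) / ln(1.1671×10⁻¹/1.3741×10⁻¹)
  = ln(0.776943) / ln(0.849356)
  = -0.252388 / -0.163277 ≈ 1.545766

1.546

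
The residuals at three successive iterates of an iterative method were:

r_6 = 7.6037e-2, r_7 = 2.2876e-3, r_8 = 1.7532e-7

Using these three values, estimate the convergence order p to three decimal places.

2.705

p ≈ ln(r_8/r_7) / ln(r_7/r_6)
  = ln(1.7532e-7/2.2876e-3) / ln(2.2876e-3/7.6037e-2)
  = ln(7.66393e-05) / ln(0.0300854)
  = -9.476401 / -3.503715 ≈ 2.704672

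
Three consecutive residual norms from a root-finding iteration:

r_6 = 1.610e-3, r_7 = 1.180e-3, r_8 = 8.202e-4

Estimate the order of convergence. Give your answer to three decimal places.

p ≈ ln(r_8/r_7) / ln(r_7/r_6)
  = ln(8.202e-4/1.180e-3) / ln(1.180e-3/1.610e-3)
  = ln(0.695085) / ln(0.732919)
  = -0.363721 / -0.310720 ≈ 1.170575

1.171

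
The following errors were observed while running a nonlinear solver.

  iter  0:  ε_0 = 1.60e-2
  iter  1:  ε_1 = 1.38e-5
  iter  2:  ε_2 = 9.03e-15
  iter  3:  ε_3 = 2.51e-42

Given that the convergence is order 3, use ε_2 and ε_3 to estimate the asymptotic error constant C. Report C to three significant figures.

3.41

C ≈ ε_3 / ε_2^3
  = 2.51e-42 / (9.03e-15)^3
  = 2.51e-42 / 7.36314e-43 ≈ 3.4089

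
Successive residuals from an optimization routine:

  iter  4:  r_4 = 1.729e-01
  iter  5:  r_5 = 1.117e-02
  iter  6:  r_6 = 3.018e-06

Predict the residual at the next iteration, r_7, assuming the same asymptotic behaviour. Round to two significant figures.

First estimate the order: p ≈ ln(r_6/r_5) / ln(r_5/r_4) = ln(3.018e-06/1.117e-02)/ln(1.117e-02/1.729e-01) = ln(0.000270188)/ln(0.0646038) ≈ 2.9993.
Then r_7 ≈ r_6·(r_6/r_5)^p = 3.018e-06·(0.000270188)^2.9993 = 3.018e-06·1.98379e-11 ≈ 5.987e-17.

6.0e-17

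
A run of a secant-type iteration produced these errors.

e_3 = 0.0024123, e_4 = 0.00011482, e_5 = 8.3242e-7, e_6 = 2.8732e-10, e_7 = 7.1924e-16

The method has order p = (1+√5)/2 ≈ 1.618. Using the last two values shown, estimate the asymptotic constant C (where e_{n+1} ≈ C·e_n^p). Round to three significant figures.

C ≈ e_7 / e_6^1.618
  = 7.1924e-16 / (2.8732e-10)^1.618
  = 7.1924e-16 / 3.64448e-16 ≈ 1.9735

1.97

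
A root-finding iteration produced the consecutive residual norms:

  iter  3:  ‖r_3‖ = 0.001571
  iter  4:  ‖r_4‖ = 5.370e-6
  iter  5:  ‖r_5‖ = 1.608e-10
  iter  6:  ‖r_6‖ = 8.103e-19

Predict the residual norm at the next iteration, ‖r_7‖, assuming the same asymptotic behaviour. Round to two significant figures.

First estimate the order: p ≈ ln(‖r_6‖/‖r_5‖) / ln(‖r_5‖/‖r_4‖) = ln(8.103e-19/1.608e-10)/ln(1.608e-10/5.370e-6) = ln(5.03918e-09)/ln(2.99441e-05) ≈ 1.8343.
Then ‖r_7‖ ≈ ‖r_6‖·(‖r_6‖/‖r_5‖)^p = 8.103e-19·(5.03918e-09)^1.8343 = 8.103e-19·6.02059e-16 ≈ 4.878e-34.

4.9e-34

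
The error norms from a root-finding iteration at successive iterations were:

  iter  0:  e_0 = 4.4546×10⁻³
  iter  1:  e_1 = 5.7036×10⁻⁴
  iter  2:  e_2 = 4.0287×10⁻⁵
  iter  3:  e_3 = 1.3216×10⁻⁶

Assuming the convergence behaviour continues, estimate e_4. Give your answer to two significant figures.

1.6e-8

First estimate the order: p ≈ ln(e_3/e_2) / ln(e_2/e_1) = ln(1.3216×10⁻⁶/4.0287×10⁻⁵)/ln(4.0287×10⁻⁵/5.7036×10⁻⁴) = ln(0.0328046)/ln(0.0706343) ≈ 1.2894.
Then e_4 ≈ e_3·(e_3/e_2)^p = 1.3216×10⁻⁶·(0.0328046)^1.2894 = 1.3216×10⁻⁶·0.0122024 ≈ 1.613e-08.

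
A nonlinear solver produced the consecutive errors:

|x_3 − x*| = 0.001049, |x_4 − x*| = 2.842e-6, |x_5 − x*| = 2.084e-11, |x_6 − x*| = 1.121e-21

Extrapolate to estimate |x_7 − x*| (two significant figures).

3.2e-42

First estimate the order: p ≈ ln(|x_6 − x*|/|x_5 − x*|) / ln(|x_5 − x*|/|x_4 − x*|) = ln(1.121e-21/2.084e-11)/ln(2.084e-11/2.842e-6) = ln(5.37908e-11)/ln(7.33286e-06) ≈ 2.0000.
Then |x_7 − x*| ≈ |x_6 − x*|·(|x_6 − x*|/|x_5 − x*|)^p = 1.121e-21·(5.37908e-11)^2.0000 = 1.121e-21·2.89345e-21 ≈ 3.244e-42.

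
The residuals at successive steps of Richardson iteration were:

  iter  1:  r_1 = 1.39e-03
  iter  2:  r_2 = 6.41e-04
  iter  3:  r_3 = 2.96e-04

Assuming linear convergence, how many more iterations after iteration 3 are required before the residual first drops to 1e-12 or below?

26

Rate ρ ≈ r_3/r_2 = 2.96e-04/6.41e-04 = 0.4618.
After j more steps, r_{3+j} ≈ 2.96e-04·ρ^j; need ρ^j ≤ 1e-12/2.96e-04 = 3.37838e-09.
j ≥ ln(3.37838e-09)/ln(0.4618) = -19.5059/-0.77262 = 25.246.
So 26 more iterations are needed.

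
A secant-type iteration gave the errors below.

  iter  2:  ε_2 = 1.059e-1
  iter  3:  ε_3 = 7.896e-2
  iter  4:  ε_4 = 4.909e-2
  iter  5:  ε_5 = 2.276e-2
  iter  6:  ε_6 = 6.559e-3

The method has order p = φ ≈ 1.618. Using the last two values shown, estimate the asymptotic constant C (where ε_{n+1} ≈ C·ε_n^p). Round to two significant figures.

3.0

C ≈ ε_6 / ε_5^1.618
  = 6.559e-3 / (2.276e-2)^1.618
  = 6.559e-3 / 0.00219738 ≈ 2.9849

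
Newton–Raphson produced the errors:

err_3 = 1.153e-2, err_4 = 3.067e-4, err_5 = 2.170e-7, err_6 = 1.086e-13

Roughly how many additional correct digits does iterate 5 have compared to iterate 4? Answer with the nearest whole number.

3

Digits gained ≈ log₁₀(err_4/err_5) = log₁₀(3.067e-4/2.170e-7) = log₁₀(1413.36) ≈ 3.150.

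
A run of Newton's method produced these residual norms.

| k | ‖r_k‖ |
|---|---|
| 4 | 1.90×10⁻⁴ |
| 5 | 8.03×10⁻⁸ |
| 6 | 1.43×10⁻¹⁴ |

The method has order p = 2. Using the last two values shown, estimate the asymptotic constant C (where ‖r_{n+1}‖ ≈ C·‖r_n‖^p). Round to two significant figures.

C ≈ ‖r_6‖ / ‖r_5‖^2
  = 1.43×10⁻¹⁴ / (8.03×10⁻⁸)^2
  = 1.43×10⁻¹⁴ / 6.44809e-15 ≈ 2.2177

2.2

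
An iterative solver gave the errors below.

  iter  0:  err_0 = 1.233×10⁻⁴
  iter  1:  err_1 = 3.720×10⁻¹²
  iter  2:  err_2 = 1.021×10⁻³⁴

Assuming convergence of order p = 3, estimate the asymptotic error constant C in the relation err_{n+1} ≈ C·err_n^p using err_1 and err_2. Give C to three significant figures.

C ≈ err_2 / err_1^3
  = 1.021×10⁻³⁴ / (3.720×10⁻¹²)^3
  = 1.021×10⁻³⁴ / 5.14788e-35 ≈ 1.9833

1.98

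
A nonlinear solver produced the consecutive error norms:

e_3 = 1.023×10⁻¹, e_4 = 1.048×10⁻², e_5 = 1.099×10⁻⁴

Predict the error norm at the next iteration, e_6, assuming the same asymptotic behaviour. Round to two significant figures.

1.2e-8

First estimate the order: p ≈ ln(e_5/e_4) / ln(e_4/e_3) = ln(1.099×10⁻⁴/1.048×10⁻²)/ln(1.048×10⁻²/1.023×10⁻¹) = ln(0.0104866)/ln(0.102444) ≈ 2.0003.
Then e_6 ≈ e_5·(e_5/e_4)^p = 1.099×10⁻⁴·(0.0104866)^2.0003 = 1.099×10⁻⁴·0.000109819 ≈ 1.207e-08.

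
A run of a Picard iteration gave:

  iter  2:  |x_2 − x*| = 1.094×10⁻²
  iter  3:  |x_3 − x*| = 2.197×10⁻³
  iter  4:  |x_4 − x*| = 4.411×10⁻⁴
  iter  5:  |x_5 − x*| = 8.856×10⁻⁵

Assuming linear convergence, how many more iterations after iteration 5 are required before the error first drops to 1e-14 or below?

15

Rate ρ ≈ |x_5 − x*|/|x_4 − x*| = 8.856×10⁻⁵/4.411×10⁻⁴ = 0.2008.
After j more steps, |x_{5+j} − x*| ≈ 8.856×10⁻⁵·ρ^j; need ρ^j ≤ 1e-14/8.856×10⁻⁵ = 1.12918e-10.
j ≥ ln(1.12918e-10)/ln(0.2008) = -22.9044/-1.60545 = 14.267.
So 15 more iterations are needed.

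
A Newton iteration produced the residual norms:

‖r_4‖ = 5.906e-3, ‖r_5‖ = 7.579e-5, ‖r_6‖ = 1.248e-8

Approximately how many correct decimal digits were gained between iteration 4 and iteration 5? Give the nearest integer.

Digits gained ≈ log₁₀(‖r_4‖/‖r_5‖) = log₁₀(5.906e-3/7.579e-5) = log₁₀(77.9258) ≈ 1.892.

2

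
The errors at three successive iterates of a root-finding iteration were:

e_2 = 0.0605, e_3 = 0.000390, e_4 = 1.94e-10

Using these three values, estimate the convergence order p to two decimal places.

2.88

p ≈ ln(e_4/e_3) / ln(e_3/e_2)
  = ln(1.94e-10/0.000390) / ln(0.000390/0.0605)
  = ln(4.97436e-07) / ln(0.00644628)
  = -14.51380 / -5.04425 ≈ 2.87730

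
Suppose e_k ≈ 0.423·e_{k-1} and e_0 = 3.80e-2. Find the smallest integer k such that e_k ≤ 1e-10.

23

After k steps, e_k ≈ 3.80e-2·0.423^k.
Need 0.423^k ≤ 1e-10/3.80e-2 = 2.63158e-09.
k ≥ ln(2.63158e-09)/ln(0.423) = -19.7557/-0.86038 = 22.962.
Smallest integer k = 23.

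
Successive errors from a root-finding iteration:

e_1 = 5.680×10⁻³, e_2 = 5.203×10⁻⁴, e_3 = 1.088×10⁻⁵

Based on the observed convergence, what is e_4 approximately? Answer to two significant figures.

2.1e-8

First estimate the order: p ≈ ln(e_3/e_2) / ln(e_2/e_1) = ln(1.088×10⁻⁵/5.203×10⁻⁴)/ln(5.203×10⁻⁴/5.680×10⁻³) = ln(0.020911)/ln(0.0916021) ≈ 1.6180.
Then e_4 ≈ e_3·(e_3/e_2)^p = 1.088×10⁻⁵·(0.020911)^1.6180 = 1.088×10⁻⁵·0.00191587 ≈ 2.084e-08.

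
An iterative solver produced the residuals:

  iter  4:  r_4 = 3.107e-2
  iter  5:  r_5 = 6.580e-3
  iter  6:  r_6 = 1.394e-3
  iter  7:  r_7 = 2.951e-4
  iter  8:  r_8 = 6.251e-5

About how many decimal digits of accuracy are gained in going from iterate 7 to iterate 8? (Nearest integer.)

1

Digits gained ≈ log₁₀(r_7/r_8) = log₁₀(2.951e-4/6.251e-5) = log₁₀(4.72084) ≈ 0.674.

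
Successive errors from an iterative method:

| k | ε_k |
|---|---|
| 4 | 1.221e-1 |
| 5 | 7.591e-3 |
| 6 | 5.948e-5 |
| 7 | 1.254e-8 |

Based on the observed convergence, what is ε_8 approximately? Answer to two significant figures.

4.8e-15

First estimate the order: p ≈ ln(ε_7/ε_6) / ln(ε_6/ε_5) = ln(1.254e-8/5.948e-5)/ln(5.948e-5/7.591e-3) = ln(0.000210827)/ln(0.00783559) ≈ 1.7456.
Then ε_8 ≈ ε_7·(ε_7/ε_6)^p = 1.254e-8·(0.000210827)^1.7456 = 1.254e-8·3.82865e-07 ≈ 4.801e-15.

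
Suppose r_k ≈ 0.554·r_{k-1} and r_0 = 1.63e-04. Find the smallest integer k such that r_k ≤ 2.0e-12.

31

After k steps, r_k ≈ 1.63e-04·0.554^k.
Need 0.554^k ≤ 2.0e-12/1.63e-04 = 1.22699e-08.
k ≥ ln(1.22699e-08)/ln(0.554) = -18.2161/-0.59059 = 30.844.
Smallest integer k = 31.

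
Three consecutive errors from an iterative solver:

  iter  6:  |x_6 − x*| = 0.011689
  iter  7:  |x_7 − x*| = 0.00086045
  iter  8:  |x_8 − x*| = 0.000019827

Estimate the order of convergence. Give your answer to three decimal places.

p ≈ ln(|x_8 − x*|/|x_7 − x*|) / ln(|x_7 − x*|/|x_6 − x*|)
  = ln(0.000019827/0.00086045) / ln(0.00086045/0.011689)
  = ln(0.0230426) / ln(0.0736119)
  = -3.770411 / -2.608949 ≈ 1.445184

1.445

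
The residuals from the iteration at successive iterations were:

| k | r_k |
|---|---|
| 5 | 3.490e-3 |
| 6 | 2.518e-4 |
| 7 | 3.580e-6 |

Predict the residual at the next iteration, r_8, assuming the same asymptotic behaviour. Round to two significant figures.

First estimate the order: p ≈ ln(r_7/r_6) / ln(r_6/r_5) = ln(3.580e-6/2.518e-4)/ln(2.518e-4/3.490e-3) = ln(0.0142176)/ln(0.072149) ≈ 1.6178.
Then r_8 ≈ r_7·(r_7/r_6)^p = 3.580e-6·(0.0142176)^1.6178 = 3.580e-6·0.00102717 ≈ 3.677e-09.

3.7e-9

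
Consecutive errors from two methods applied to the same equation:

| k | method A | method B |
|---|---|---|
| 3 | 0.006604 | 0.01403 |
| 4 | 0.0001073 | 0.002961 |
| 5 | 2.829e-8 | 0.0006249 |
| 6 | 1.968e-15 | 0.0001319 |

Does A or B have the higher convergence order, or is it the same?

A

Method A: p ≈ ln(1.968e-15/2.829e-8)/ln(2.829e-8/0.0001073) ≈ 2.00.
Method B: p ≈ ln(0.0001319/0.0006249)/ln(0.0006249/0.002961) ≈ 1.00.
Method A has the higher order (≈2.0 vs ≈1.0).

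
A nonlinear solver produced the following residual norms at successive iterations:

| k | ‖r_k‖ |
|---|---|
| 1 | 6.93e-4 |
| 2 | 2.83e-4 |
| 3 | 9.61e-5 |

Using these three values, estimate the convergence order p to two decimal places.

p ≈ ln(‖r_3‖/‖r_2‖) / ln(‖r_2‖/‖r_1‖)
  = ln(9.61e-5/2.83e-4) / ln(2.83e-4/6.93e-4)
  = ln(0.339576) / ln(0.408369)
  = -1.08006 / -0.89558 ≈ 1.20599

1.21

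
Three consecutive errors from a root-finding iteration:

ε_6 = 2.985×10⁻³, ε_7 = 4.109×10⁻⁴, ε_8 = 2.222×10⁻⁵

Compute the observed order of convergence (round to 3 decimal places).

p ≈ ln(ε_8/ε_7) / ln(ε_7/ε_6)
  = ln(2.222×10⁻⁵/4.109×10⁻⁴) / ln(4.109×10⁻⁴/2.985×10⁻³)
  = ln(0.0540764) / ln(0.137655)
  = -2.917357 / -1.983005 ≈ 1.471180

1.471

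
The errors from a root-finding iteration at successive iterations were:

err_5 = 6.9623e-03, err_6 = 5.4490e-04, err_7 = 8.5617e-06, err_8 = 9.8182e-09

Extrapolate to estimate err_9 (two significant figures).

1.6e-13

First estimate the order: p ≈ ln(err_8/err_7) / ln(err_7/err_6) = ln(9.8182e-09/8.5617e-06)/ln(8.5617e-06/5.4490e-04) = ln(0.00114676)/ln(0.0157124) ≈ 1.6302.
Then err_9 ≈ err_8·(err_8/err_7)^p = 9.8182e-09·(0.00114676)^1.6302 = 9.8182e-09·1.60824e-05 ≈ 1.579e-13.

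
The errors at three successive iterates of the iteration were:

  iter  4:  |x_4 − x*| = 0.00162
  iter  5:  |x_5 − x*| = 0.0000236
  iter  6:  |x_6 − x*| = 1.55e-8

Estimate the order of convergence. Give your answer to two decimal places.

1.73

p ≈ ln(|x_6 − x*|/|x_5 − x*|) / ln(|x_5 − x*|/|x_4 − x*|)
  = ln(1.55e-8/0.0000236) / ln(0.0000236/0.00162)
  = ln(0.00065678) / ln(0.0145679)
  = -7.32816 / -4.22893 ≈ 1.73286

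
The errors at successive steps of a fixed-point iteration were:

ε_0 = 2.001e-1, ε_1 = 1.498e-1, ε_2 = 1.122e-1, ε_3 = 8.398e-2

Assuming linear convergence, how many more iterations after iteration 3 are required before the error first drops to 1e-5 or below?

32

Rate ρ ≈ ε_3/ε_2 = 8.398e-2/1.122e-1 = 0.7485.
After j more steps, ε_{3+j} ≈ 8.398e-2·ρ^j; need ρ^j ≤ 1e-5/8.398e-2 = 0.000119076.
j ≥ ln(0.000119076)/ln(0.7485) = -9.0357/-0.28968 = 31.192.
So 32 more iterations are needed.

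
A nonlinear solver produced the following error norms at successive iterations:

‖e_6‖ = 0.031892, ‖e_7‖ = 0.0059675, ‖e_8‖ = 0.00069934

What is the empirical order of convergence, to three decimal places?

1.279

p ≈ ln(‖e_8‖/‖e_7‖) / ln(‖e_7‖/‖e_6‖)
  = ln(0.00069934/0.0059675) / ln(0.0059675/0.031892)
  = ln(0.117191) / ln(0.187116)
  = -2.143950 / -1.676027 ≈ 1.279186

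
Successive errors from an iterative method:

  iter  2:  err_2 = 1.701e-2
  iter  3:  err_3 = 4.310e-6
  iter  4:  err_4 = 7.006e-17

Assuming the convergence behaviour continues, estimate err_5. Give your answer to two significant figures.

First estimate the order: p ≈ ln(err_4/err_3) / ln(err_3/err_2) = ln(7.006e-17/4.310e-6)/ln(4.310e-6/1.701e-2) = ln(1.62552e-11)/ln(0.00025338) ≈ 3.0001.
Then err_5 ≈ err_4·(err_4/err_3)^p = 7.006e-17·(1.62552e-11)^3.0001 = 7.006e-17·4.28448e-33 ≈ 3.002e-49.

3.0e-49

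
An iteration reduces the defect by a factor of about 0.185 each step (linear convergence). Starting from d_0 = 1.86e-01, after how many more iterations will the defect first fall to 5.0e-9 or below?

11

After k steps, d_k ≈ 1.86e-01·0.185^k.
Need 0.185^k ≤ 5.0e-9/1.86e-01 = 2.68817e-08.
k ≥ ln(2.68817e-08)/ln(0.185) = -17.4318/-1.68740 = 10.331.
Smallest integer k = 11.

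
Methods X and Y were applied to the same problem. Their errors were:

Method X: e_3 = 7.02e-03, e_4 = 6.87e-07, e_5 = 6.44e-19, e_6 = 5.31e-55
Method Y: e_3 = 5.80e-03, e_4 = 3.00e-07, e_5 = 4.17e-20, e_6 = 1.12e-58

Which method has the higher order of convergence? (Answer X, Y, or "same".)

same

Method X: p ≈ ln(5.31e-55/6.44e-19)/ln(6.44e-19/6.87e-07) ≈ 3.00.
Method Y: p ≈ ln(1.12e-58/4.17e-20)/ln(4.17e-20/3.00e-07) ≈ 3.00.
Both orders ≈ 3.0 — effectively the same.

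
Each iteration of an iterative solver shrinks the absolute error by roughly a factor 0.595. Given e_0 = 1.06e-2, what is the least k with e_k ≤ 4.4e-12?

After k steps, e_k ≈ 1.06e-2·0.595^k.
Need 0.595^k ≤ 4.4e-12/1.06e-2 = 4.15094e-10.
k ≥ ln(4.15094e-10)/ln(0.595) = -21.6025/-0.51919 = 41.608.
Smallest integer k = 42.

42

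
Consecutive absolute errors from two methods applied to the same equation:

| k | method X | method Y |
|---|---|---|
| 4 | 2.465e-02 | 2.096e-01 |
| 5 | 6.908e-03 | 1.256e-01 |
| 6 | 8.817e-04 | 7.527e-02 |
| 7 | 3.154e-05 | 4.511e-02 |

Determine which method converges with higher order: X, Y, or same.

Method X: p ≈ ln(3.154e-05/8.817e-04)/ln(8.817e-04/6.908e-03) ≈ 1.62.
Method Y: p ≈ ln(4.511e-02/7.527e-02)/ln(7.527e-02/1.256e-01) ≈ 1.00.
Method X has the higher order (≈1.6 vs ≈1.0).

X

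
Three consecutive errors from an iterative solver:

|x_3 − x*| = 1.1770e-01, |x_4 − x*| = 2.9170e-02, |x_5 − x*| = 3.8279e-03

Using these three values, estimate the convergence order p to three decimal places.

1.456

p ≈ ln(|x_5 − x*|/|x_4 − x*|) / ln(|x_4 − x*|/|x_3 − x*|)
  = ln(3.8279e-03/2.9170e-02) / ln(2.9170e-02/1.1770e-01)
  = ln(0.131227) / ln(0.247833)
  = -2.030827 / -1.395000 ≈ 1.455790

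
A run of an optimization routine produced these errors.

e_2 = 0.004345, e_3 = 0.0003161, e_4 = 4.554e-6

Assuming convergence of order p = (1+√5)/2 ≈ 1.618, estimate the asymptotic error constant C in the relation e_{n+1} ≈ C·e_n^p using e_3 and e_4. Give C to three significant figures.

C ≈ e_4 / e_3^1.618
  = 4.554e-6 / (0.0003161)^1.618
  = 4.554e-6 / 2.17128e-06 ≈ 2.0974

2.10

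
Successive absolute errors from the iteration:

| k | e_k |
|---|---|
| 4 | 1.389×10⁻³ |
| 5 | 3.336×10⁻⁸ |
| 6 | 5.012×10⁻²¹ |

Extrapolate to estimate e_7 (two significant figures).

First estimate the order: p ≈ ln(e_6/e_5) / ln(e_5/e_4) = ln(5.012×10⁻²¹/3.336×10⁻⁸)/ln(3.336×10⁻⁸/1.389×10⁻³) = ln(1.5024e-13)/ln(2.40173e-05) ≈ 2.7759.
Then e_7 ≈ e_6·(e_6/e_5)^p = 5.012×10⁻²¹·(1.5024e-13)^2.7759 = 5.012×10⁻²¹·2.53536e-36 ≈ 1.271e-56.

1.3e-56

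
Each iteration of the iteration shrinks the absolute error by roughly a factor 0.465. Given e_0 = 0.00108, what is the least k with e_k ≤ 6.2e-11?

After k steps, e_k ≈ 0.00108·0.465^k.
Need 0.465^k ≤ 6.2e-11/0.00108 = 5.74074e-08.
k ≥ ln(5.74074e-08)/ln(0.465) = -16.6731/-0.76572 = 21.774.
Smallest integer k = 22.

22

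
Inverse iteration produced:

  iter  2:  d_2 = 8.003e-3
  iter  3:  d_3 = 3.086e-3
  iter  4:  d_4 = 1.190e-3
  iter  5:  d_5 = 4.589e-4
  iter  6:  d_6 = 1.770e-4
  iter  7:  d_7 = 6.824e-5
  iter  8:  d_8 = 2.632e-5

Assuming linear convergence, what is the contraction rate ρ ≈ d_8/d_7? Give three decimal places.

0.386

ρ ≈ d_8/d_7 = 2.632e-5/6.824e-5 = 0.38570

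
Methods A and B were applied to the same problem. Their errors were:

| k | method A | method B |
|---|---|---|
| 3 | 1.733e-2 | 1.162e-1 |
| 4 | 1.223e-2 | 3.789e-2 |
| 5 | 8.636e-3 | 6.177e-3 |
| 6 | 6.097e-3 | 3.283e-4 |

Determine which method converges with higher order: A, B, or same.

B

Method A: p ≈ ln(6.097e-3/8.636e-3)/ln(8.636e-3/1.223e-2) ≈ 1.00.
Method B: p ≈ ln(3.283e-4/6.177e-3)/ln(6.177e-3/3.789e-2) ≈ 1.62.
Method B has the higher order (≈1.6 vs ≈1.0).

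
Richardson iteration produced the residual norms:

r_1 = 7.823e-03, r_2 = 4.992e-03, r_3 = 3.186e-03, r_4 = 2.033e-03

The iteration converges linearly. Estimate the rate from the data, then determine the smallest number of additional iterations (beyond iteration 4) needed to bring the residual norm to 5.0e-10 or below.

Rate ρ ≈ r_4/r_3 = 2.033e-03/3.186e-03 = 0.6381.
After j more steps, r_{4+j} ≈ 2.033e-03·ρ^j; need ρ^j ≤ 5.0e-10/2.033e-03 = 2.45942e-07.
j ≥ ln(2.45942e-07)/ln(0.6381) = -15.2182/-0.44926 = 33.874.
So 34 more iterations are needed.

34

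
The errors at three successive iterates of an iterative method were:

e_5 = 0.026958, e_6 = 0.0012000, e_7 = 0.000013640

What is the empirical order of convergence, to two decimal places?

p ≈ ln(e_7/e_6) / ln(e_6/e_5)
  = ln(0.000013640/0.0012000) / ln(0.0012000/0.026958)
  = ln(0.0113667) / ln(0.0445137)
  = -4.47707 / -3.11196 ≈ 1.43867

1.44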